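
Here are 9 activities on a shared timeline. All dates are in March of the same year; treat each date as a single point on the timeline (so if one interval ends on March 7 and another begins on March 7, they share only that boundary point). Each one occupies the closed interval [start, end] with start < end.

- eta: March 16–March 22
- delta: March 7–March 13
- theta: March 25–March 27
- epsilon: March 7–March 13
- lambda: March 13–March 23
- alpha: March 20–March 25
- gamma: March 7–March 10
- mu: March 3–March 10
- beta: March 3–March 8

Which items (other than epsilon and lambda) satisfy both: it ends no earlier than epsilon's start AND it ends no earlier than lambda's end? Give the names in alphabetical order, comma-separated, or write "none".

alpha, theta

Conditions: its end is no earlier than epsilon's start (X.end >= March 7) AND its end is no earlier than lambda's end (X.end >= March 23).
alpha: end March 25 >= March 7? ✓; end March 25 >= March 23? ✓ → yes.
beta: end March 8 >= March 7? ✓; end March 8 >= March 23? ✗ → no.
delta: end March 13 >= March 7? ✓; end March 13 >= March 23? ✗ → no.
eta: end March 22 >= March 7? ✓; end March 22 >= March 23? ✗ → no.
gamma: end March 10 >= March 7? ✓; end March 10 >= March 23? ✗ → no.
mu: end March 10 >= March 7? ✓; end March 10 >= March 23? ✗ → no.
theta: end March 27 >= March 7? ✓; end March 27 >= March 23? ✓ → yes.
Result: alpha, theta.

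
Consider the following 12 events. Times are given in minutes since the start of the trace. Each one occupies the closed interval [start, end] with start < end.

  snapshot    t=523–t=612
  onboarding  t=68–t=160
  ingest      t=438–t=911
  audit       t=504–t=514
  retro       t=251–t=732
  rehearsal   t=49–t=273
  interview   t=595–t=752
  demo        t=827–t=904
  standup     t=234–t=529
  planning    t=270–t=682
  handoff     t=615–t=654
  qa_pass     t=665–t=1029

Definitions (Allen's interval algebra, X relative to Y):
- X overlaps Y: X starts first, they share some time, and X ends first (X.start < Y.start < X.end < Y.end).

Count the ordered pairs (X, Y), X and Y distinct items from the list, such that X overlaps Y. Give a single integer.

16

Checking all 132 ordered pairs for relation 'overlaps'; matching pairs in alphabetical order:
(ingest, qa_pass): ingest overlaps qa_pass ✓
(interview, qa_pass): interview overlaps qa_pass ✓
(planning, ingest): planning overlaps ingest ✓
(planning, interview): planning overlaps interview ✓
(planning, qa_pass): planning overlaps qa_pass ✓
(rehearsal, planning): rehearsal overlaps planning ✓
(rehearsal, retro): rehearsal overlaps retro ✓
(rehearsal, standup): rehearsal overlaps standup ✓
(retro, ingest): retro overlaps ingest ✓
(retro, interview): retro overlaps interview ✓
(retro, qa_pass): retro overlaps qa_pass ✓
(snapshot, interview): snapshot overlaps interview ✓
(standup, ingest): standup overlaps ingest ✓
(standup, planning): standup overlaps planning ✓
(standup, retro): standup overlaps retro ✓
(standup, snapshot): standup overlaps snapshot ✓
Count: 16.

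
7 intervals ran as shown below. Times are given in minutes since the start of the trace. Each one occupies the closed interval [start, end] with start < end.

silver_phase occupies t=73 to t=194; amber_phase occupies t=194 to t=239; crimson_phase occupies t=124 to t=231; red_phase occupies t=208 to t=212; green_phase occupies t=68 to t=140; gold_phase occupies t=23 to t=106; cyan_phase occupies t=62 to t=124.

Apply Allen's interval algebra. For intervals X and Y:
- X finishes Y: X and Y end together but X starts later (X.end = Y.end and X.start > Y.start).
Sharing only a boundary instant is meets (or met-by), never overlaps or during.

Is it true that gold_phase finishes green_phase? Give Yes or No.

gold_phase = [t=23, t=106], green_phase = [t=68, t=140].
Actual relation of gold_phase to green_phase: overlaps.
Asked whether 'finishes' holds → No.

No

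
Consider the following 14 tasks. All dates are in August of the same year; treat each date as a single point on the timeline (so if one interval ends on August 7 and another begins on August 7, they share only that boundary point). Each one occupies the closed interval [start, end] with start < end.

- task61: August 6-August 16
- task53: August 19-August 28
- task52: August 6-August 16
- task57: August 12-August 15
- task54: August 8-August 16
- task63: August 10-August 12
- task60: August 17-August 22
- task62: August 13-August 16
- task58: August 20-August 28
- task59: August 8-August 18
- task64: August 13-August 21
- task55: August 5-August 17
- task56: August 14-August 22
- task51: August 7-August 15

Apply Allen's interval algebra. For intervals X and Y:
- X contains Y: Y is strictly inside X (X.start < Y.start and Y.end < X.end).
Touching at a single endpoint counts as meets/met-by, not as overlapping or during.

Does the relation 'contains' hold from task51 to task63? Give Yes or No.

task51 = [August 7, August 15], task63 = [August 10, August 12].
Actual relation of task51 to task63: contains.
Asked whether 'contains' holds → Yes.

Yes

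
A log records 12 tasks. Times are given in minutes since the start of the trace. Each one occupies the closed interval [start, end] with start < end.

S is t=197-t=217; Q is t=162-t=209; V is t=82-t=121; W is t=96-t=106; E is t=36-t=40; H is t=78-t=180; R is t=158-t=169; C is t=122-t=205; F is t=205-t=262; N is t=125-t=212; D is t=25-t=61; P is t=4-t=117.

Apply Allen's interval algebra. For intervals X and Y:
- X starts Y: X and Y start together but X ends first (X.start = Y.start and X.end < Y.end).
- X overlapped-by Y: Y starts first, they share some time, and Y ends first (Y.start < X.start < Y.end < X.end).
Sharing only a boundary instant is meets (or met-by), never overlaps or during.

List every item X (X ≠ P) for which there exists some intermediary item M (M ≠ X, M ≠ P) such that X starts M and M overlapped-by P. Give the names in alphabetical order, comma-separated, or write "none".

none

Target P = [t=4, t=117].
Intermediaries M with M overlapped-by P: H, V.
Via H — items with X starts H: none.
Via V — items with X starts V: none.
Union: none.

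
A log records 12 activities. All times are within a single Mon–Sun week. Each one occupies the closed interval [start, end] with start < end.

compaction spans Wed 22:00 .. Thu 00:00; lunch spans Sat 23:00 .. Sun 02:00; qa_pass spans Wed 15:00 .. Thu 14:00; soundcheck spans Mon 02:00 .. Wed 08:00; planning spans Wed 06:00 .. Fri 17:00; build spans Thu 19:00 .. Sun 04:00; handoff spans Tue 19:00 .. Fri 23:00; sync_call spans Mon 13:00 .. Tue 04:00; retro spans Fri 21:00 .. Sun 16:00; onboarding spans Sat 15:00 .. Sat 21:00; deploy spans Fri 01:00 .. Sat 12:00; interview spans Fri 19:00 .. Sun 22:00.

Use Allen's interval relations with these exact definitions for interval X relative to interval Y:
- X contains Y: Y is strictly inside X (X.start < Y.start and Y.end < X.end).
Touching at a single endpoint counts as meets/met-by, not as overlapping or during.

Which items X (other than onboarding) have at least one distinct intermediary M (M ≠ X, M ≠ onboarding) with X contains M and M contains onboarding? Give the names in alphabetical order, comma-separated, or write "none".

interview

Target onboarding = [Sat 15:00, Sat 21:00].
Intermediaries M with M contains onboarding: build, interview, retro.
Via build — items with X contains build: none.
Via interview — items with X contains interview: none.
Via retro — items with X contains retro: interview.
Union: interview.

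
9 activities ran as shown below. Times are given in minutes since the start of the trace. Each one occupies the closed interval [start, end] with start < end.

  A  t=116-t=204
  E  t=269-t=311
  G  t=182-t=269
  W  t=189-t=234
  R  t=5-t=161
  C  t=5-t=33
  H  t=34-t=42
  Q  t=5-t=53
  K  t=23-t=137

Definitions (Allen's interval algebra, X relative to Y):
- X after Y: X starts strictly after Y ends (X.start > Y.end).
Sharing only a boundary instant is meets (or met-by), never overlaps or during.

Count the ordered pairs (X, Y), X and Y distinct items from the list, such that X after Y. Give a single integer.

Checking all 72 ordered pairs for relation 'after'; matching pairs in alphabetical order:
(A, C): A after C ✓
(A, H): A after H ✓
(A, Q): A after Q ✓
(E, A): E after A ✓
(E, C): E after C ✓
(E, H): E after H ✓
(E, K): E after K ✓
(E, Q): E after Q ✓
(E, R): E after R ✓
(E, W): E after W ✓
(G, C): G after C ✓
(G, H): G after H ✓
(G, K): G after K ✓
(G, Q): G after Q ✓
(G, R): G after R ✓
(H, C): H after C ✓
(W, C): W after C ✓
(W, H): W after H ✓
(W, K): W after K ✓
(W, Q): W after Q ✓
(W, R): W after R ✓
Count: 21.

21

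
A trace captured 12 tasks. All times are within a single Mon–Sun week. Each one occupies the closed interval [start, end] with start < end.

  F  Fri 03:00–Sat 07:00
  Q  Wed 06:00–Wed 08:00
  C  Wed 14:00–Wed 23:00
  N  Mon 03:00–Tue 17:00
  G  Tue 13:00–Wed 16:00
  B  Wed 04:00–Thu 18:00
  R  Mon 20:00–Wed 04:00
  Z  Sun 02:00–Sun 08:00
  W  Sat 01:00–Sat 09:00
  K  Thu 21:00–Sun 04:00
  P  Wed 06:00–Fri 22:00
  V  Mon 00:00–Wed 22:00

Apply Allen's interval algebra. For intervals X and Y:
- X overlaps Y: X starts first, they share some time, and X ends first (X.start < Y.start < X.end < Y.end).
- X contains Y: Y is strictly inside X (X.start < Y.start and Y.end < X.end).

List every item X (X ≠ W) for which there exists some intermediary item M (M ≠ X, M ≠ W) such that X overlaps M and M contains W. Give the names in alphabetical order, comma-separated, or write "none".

Target W = [Sat 01:00, Sat 09:00].
Intermediaries M with M contains W: K.
Via K — items with X overlaps K: P.
Union: P.

P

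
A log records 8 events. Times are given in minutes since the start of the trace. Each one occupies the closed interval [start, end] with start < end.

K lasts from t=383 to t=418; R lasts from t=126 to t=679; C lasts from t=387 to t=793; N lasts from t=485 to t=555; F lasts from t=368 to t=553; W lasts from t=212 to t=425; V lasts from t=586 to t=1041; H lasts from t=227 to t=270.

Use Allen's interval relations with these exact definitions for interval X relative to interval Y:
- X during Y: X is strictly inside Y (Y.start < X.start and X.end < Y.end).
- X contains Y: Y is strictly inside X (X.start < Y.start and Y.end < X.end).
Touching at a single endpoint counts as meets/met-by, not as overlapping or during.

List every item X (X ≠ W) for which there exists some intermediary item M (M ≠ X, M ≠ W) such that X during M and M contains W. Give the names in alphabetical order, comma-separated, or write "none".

Target W = [t=212, t=425].
Intermediaries M with M contains W: R.
Via R — items with X during R: F, H, K, N.
Union: F, H, K, N.

F, H, K, N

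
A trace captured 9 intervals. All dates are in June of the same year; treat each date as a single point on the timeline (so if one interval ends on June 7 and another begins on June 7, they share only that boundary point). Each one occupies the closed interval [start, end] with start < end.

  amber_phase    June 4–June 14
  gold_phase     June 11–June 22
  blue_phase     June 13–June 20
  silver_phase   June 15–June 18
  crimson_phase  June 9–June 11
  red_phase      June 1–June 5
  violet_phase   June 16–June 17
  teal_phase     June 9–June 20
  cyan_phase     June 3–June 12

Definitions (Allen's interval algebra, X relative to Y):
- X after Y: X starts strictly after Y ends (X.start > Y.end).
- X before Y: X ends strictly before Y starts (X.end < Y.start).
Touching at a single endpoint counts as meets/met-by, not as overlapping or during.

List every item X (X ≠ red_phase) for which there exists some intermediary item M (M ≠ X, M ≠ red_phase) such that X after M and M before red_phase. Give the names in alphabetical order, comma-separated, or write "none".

none

Target red_phase = [June 1, June 5].
Intermediaries M with M before red_phase: none.
Union: none.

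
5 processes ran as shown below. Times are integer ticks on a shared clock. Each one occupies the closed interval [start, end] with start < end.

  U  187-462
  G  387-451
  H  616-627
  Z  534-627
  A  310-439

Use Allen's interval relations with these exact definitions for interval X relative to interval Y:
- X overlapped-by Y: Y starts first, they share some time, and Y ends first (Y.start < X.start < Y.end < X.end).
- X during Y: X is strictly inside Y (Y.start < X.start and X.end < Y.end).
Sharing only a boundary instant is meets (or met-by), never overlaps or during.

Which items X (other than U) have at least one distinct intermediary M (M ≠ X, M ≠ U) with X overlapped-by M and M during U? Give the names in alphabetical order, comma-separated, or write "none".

Target U = [187, 462].
Intermediaries M with M during U: A, G.
Via A — items with X overlapped-by A: G.
Via G — items with X overlapped-by G: none.
Union: G.

G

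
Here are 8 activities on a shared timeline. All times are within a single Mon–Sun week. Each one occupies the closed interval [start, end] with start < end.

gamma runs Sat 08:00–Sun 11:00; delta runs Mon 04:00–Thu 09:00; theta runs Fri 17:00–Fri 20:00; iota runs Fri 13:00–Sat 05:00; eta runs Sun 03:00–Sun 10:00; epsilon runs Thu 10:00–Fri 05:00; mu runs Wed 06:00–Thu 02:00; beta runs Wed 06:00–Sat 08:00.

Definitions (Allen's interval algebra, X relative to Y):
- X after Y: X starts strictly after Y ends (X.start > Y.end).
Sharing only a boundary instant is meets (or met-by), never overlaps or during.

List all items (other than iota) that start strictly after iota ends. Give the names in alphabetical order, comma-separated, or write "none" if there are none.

eta, gamma

Target iota = [Fri 13:00, Sat 05:00].
beta [Wed 06:00, Sat 08:00] → contains → no.
delta [Mon 04:00, Thu 09:00] → before → no.
epsilon [Thu 10:00, Fri 05:00] → before → no.
eta [Sun 03:00, Sun 10:00] → after → yes.
gamma [Sat 08:00, Sun 11:00] → after → yes.
mu [Wed 06:00, Thu 02:00] → before → no.
theta [Fri 17:00, Fri 20:00] → during → no.
Result: eta, gamma.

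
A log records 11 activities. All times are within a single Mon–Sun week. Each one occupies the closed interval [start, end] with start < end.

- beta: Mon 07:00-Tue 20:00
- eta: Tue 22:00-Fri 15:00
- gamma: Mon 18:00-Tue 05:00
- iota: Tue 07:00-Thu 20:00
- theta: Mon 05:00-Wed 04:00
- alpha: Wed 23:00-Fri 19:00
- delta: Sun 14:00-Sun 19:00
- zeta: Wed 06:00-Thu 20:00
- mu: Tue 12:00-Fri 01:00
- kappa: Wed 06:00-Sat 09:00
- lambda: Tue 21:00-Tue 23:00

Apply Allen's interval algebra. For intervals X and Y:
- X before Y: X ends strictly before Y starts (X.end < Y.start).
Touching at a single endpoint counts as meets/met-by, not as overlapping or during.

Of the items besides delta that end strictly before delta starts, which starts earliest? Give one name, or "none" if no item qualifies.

theta

Target delta = [Sun 14:00, Sun 19:00].
alpha [Wed 23:00, Fri 19:00] → before → candidate.
beta [Mon 07:00, Tue 20:00] → before → candidate.
eta [Tue 22:00, Fri 15:00] → before → candidate.
gamma [Mon 18:00, Tue 05:00] → before → candidate.
iota [Tue 07:00, Thu 20:00] → before → candidate.
kappa [Wed 06:00, Sat 09:00] → before → candidate.
lambda [Tue 21:00, Tue 23:00] → before → candidate.
mu [Tue 12:00, Fri 01:00] → before → candidate.
theta [Mon 05:00, Wed 04:00] → before → candidate.
zeta [Wed 06:00, Thu 20:00] → before → candidate.
Among candidates, earliest start is Mon 05:00 → theta.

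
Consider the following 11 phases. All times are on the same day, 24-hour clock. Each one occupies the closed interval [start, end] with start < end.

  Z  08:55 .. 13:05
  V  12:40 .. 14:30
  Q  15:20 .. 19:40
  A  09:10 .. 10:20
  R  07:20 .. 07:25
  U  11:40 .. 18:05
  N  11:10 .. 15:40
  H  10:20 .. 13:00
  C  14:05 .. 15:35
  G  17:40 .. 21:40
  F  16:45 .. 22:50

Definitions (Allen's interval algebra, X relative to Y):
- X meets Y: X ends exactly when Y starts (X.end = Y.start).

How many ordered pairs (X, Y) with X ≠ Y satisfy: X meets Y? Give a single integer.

1

Checking all 110 ordered pairs for relation 'meets'; matching pairs in alphabetical order:
(A, H): A meets H ✓
Count: 1.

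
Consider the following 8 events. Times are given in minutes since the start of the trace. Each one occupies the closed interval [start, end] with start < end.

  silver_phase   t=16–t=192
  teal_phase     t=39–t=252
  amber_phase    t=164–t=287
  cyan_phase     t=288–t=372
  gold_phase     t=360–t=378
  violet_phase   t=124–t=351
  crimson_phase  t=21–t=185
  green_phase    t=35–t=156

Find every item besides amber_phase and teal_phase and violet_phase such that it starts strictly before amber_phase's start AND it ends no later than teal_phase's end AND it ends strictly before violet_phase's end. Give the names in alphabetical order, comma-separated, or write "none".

Conditions: its start is strictly before amber_phase's start (X.start < t=164) AND its end is no later than teal_phase's end (X.end <= t=252) AND its end is strictly before violet_phase's end (X.end < t=351).
crimson_phase: start t=21 < t=164? ✓; end t=185 <= t=252? ✓; end t=185 < t=351? ✓ → yes.
cyan_phase: start t=288 < t=164? ✗; end t=372 <= t=252? ✗; end t=372 < t=351? ✗ → no.
gold_phase: start t=360 < t=164? ✗; end t=378 <= t=252? ✗; end t=378 < t=351? ✗ → no.
green_phase: start t=35 < t=164? ✓; end t=156 <= t=252? ✓; end t=156 < t=351? ✓ → yes.
silver_phase: start t=16 < t=164? ✓; end t=192 <= t=252? ✓; end t=192 < t=351? ✓ → yes.
Result: crimson_phase, green_phase, silver_phase.

crimson_phase, green_phase, silver_phase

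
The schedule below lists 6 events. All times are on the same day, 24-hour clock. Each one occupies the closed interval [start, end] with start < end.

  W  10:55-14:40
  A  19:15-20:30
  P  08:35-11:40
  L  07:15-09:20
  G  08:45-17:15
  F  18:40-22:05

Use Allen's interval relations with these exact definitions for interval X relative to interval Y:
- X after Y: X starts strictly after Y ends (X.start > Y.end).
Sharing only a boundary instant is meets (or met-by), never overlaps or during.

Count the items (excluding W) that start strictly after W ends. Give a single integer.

2

Target W = [10:55, 14:40].
A [19:15, 20:30] → after → counts.
F [18:40, 22:05] → after → counts.
G [08:45, 17:15] → contains → no.
L [07:15, 09:20] → before → no.
P [08:35, 11:40] → overlaps → no.
Total: 2.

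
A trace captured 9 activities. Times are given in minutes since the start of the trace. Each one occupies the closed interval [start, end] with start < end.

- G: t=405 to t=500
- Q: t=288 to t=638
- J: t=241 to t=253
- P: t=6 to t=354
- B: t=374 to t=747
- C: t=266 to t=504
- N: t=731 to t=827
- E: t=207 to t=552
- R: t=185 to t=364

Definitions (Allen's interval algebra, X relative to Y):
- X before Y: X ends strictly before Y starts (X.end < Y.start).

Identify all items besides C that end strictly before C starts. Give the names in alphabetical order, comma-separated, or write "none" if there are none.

Target C = [t=266, t=504].
B [t=374, t=747] → overlapped-by → no.
E [t=207, t=552] → contains → no.
G [t=405, t=500] → during → no.
J [t=241, t=253] → before → yes.
N [t=731, t=827] → after → no.
P [t=6, t=354] → overlaps → no.
Q [t=288, t=638] → overlapped-by → no.
R [t=185, t=364] → overlaps → no.
Result: J.

J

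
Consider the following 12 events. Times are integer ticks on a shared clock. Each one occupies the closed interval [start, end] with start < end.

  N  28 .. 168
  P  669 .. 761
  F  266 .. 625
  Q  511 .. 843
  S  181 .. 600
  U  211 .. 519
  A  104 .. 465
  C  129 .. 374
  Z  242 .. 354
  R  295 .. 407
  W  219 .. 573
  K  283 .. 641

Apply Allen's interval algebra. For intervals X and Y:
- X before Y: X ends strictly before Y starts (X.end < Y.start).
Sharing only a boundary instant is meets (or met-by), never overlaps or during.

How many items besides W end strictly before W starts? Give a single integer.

Target W = [219, 573].
A [104, 465] → overlaps → no.
C [129, 374] → overlaps → no.
F [266, 625] → overlapped-by → no.
K [283, 641] → overlapped-by → no.
N [28, 168] → before → counts.
P [669, 761] → after → no.
Q [511, 843] → overlapped-by → no.
R [295, 407] → during → no.
S [181, 600] → contains → no.
U [211, 519] → overlaps → no.
Z [242, 354] → during → no.
Total: 1.

1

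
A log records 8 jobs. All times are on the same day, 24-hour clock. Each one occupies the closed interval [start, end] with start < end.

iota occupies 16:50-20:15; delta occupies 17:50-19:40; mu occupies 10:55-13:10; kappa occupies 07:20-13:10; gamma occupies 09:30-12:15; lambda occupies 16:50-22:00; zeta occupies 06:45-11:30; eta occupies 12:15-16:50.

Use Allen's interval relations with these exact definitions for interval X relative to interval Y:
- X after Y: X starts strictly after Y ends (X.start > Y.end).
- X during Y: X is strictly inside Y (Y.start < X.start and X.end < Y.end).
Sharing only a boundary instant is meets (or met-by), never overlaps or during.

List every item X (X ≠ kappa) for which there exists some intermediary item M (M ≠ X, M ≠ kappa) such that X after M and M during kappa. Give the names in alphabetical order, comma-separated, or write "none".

Target kappa = [07:20, 13:10].
Intermediaries M with M during kappa: gamma.
Via gamma — items with X after gamma: delta, iota, lambda.
Union: delta, iota, lambda.

delta, iota, lambda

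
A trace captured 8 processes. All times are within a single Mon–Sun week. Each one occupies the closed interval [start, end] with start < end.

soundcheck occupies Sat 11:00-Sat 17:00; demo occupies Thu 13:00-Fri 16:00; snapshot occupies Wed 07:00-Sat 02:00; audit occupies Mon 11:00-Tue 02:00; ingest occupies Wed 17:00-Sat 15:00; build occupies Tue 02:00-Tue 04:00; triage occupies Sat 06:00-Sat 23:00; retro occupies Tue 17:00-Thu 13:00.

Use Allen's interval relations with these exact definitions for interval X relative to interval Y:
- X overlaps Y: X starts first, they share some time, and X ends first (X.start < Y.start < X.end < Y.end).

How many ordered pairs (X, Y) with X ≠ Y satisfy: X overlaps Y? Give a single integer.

5

Checking all 56 ordered pairs for relation 'overlaps'; matching pairs in alphabetical order:
(ingest, soundcheck): ingest overlaps soundcheck ✓
(ingest, triage): ingest overlaps triage ✓
(retro, ingest): retro overlaps ingest ✓
(retro, snapshot): retro overlaps snapshot ✓
(snapshot, ingest): snapshot overlaps ingest ✓
Count: 5.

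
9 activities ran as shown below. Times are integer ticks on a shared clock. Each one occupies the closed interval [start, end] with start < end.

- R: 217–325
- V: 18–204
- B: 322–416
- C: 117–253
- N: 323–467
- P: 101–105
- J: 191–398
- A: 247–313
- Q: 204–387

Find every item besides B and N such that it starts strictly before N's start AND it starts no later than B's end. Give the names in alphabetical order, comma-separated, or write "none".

Conditions: its start is strictly before N's start (X.start < 323) AND its start is no later than B's end (X.start <= 416).
A: start 247 < 323? ✓; start 247 <= 416? ✓ → yes.
C: start 117 < 323? ✓; start 117 <= 416? ✓ → yes.
J: start 191 < 323? ✓; start 191 <= 416? ✓ → yes.
P: start 101 < 323? ✓; start 101 <= 416? ✓ → yes.
Q: start 204 < 323? ✓; start 204 <= 416? ✓ → yes.
R: start 217 < 323? ✓; start 217 <= 416? ✓ → yes.
V: start 18 < 323? ✓; start 18 <= 416? ✓ → yes.
Result: A, C, J, P, Q, R, V.

A, C, J, P, Q, R, V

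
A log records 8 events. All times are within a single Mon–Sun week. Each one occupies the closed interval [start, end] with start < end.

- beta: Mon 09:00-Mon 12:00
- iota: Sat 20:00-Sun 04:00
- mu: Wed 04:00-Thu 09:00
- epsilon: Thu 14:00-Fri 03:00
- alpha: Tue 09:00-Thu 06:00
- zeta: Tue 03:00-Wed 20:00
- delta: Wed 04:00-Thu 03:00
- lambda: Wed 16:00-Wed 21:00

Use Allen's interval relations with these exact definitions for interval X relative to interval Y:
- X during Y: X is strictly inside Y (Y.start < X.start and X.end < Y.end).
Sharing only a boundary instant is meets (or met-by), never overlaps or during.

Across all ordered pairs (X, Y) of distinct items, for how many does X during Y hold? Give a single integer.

Checking all 56 ordered pairs for relation 'during'; matching pairs in alphabetical order:
(delta, alpha): delta during alpha ✓
(lambda, alpha): lambda during alpha ✓
(lambda, delta): lambda during delta ✓
(lambda, mu): lambda during mu ✓
Count: 4.

4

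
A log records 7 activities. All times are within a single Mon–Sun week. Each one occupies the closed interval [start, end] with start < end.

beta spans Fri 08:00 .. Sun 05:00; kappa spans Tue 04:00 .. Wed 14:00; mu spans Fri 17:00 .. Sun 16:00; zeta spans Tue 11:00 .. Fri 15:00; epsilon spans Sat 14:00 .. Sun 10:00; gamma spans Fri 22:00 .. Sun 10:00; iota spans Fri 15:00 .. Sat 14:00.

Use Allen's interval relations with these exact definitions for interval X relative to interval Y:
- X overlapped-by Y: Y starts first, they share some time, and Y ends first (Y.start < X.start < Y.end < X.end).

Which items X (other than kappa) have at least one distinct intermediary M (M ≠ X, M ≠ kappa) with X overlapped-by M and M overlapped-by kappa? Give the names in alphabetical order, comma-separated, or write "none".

Target kappa = [Tue 04:00, Wed 14:00].
Intermediaries M with M overlapped-by kappa: zeta.
Via zeta — items with X overlapped-by zeta: beta.
Union: beta.

beta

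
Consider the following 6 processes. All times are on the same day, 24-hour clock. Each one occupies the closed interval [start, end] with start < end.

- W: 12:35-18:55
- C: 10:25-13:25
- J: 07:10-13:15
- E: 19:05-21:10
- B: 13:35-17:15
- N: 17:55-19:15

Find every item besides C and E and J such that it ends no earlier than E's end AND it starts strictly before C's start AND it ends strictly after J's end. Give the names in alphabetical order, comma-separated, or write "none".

Conditions: its end is no earlier than E's end (X.end >= 21:10) AND its start is strictly before C's start (X.start < 10:25) AND its end is strictly after J's end (X.end > 13:15).
B: end 17:15 >= 21:10? ✗; start 13:35 < 10:25? ✗; end 17:15 > 13:15? ✓ → no.
N: end 19:15 >= 21:10? ✗; start 17:55 < 10:25? ✗; end 19:15 > 13:15? ✓ → no.
W: end 18:55 >= 21:10? ✗; start 12:35 < 10:25? ✗; end 18:55 > 13:15? ✓ → no.
Result: none.

none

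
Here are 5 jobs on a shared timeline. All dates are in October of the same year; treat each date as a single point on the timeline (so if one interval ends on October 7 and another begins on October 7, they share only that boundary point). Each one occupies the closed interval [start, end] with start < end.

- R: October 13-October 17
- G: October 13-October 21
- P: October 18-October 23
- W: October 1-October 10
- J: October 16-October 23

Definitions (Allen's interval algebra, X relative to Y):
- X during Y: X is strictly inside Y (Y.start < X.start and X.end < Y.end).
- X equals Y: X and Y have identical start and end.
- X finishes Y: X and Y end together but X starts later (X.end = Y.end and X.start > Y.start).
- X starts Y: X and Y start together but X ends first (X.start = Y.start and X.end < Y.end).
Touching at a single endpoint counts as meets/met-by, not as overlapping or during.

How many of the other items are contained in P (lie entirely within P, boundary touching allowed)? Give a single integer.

0

Target P = [October 18, October 23].
G [October 13, October 21] → overlaps → no.
J [October 16, October 23] → finished-by → no.
R [October 13, October 17] → before → no.
W [October 1, October 10] → before → no.
Total: 0.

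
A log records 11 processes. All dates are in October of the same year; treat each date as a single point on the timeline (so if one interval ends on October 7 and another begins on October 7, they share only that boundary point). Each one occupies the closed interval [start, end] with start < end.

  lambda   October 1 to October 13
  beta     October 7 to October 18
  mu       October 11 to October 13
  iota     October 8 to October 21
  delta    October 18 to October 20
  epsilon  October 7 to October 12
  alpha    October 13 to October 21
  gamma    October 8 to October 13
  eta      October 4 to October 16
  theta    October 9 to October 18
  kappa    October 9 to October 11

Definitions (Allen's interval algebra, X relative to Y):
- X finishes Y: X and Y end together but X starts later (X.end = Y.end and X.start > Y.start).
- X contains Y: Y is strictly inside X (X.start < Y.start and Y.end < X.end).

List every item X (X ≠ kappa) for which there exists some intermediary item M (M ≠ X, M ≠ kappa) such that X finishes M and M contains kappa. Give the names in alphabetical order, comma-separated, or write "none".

alpha, gamma, mu, theta

Target kappa = [October 9, October 11].
Intermediaries M with M contains kappa: beta, epsilon, eta, gamma, iota, lambda.
Via beta — items with X finishes beta: theta.
Via epsilon — items with X finishes epsilon: none.
Via eta — items with X finishes eta: none.
Via gamma — items with X finishes gamma: mu.
Via iota — items with X finishes iota: alpha.
Via lambda — items with X finishes lambda: gamma, mu.
Union: alpha, gamma, mu, theta.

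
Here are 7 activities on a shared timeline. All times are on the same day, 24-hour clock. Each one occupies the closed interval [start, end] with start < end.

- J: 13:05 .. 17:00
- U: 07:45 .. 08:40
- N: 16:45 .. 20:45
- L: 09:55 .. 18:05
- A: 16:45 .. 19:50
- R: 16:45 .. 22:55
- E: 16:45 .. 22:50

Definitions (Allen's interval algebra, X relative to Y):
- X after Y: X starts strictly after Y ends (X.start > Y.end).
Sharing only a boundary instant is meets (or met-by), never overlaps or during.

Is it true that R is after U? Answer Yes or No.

Yes

R = [16:45, 22:55], U = [07:45, 08:40].
Actual relation of R to U: after.
Asked whether 'after' holds → Yes.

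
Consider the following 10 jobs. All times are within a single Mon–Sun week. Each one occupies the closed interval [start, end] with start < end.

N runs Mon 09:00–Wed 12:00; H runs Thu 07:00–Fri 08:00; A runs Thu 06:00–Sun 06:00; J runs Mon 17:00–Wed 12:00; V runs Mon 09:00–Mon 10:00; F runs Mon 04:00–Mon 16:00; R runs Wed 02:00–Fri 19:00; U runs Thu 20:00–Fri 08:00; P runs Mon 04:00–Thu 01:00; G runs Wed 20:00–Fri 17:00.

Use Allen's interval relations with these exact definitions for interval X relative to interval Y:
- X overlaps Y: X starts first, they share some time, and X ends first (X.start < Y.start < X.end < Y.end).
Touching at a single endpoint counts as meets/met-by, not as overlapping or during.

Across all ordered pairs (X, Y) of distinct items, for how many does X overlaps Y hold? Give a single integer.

Checking all 90 ordered pairs for relation 'overlaps'; matching pairs in alphabetical order:
(F, N): F overlaps N ✓
(G, A): G overlaps A ✓
(J, R): J overlaps R ✓
(N, R): N overlaps R ✓
(P, G): P overlaps G ✓
(P, R): P overlaps R ✓
(R, A): R overlaps A ✓
Count: 7.

7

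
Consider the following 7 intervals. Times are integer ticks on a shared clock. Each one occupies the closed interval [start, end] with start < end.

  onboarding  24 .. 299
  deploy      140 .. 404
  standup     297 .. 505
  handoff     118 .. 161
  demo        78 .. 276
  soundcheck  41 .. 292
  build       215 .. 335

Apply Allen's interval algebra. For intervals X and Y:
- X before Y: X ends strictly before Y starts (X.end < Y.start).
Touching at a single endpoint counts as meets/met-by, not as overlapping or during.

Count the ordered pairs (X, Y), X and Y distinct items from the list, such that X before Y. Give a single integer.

Checking all 42 ordered pairs for relation 'before'; matching pairs in alphabetical order:
(demo, standup): demo before standup ✓
(handoff, build): handoff before build ✓
(handoff, standup): handoff before standup ✓
(soundcheck, standup): soundcheck before standup ✓
Count: 4.

4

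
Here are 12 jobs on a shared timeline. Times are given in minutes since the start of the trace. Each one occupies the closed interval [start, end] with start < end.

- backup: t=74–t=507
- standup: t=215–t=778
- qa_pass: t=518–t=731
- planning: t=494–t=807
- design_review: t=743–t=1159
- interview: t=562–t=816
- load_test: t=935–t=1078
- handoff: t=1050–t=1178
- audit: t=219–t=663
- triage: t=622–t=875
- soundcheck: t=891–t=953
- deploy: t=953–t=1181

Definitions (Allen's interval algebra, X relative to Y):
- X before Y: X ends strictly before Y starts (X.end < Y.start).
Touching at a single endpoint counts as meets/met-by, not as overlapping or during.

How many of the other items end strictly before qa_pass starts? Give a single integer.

Target qa_pass = [t=518, t=731].
audit [t=219, t=663] → overlaps → no.
backup [t=74, t=507] → before → counts.
deploy [t=953, t=1181] → after → no.
design_review [t=743, t=1159] → after → no.
handoff [t=1050, t=1178] → after → no.
interview [t=562, t=816] → overlapped-by → no.
load_test [t=935, t=1078] → after → no.
planning [t=494, t=807] → contains → no.
soundcheck [t=891, t=953] → after → no.
standup [t=215, t=778] → contains → no.
triage [t=622, t=875] → overlapped-by → no.
Total: 1.

1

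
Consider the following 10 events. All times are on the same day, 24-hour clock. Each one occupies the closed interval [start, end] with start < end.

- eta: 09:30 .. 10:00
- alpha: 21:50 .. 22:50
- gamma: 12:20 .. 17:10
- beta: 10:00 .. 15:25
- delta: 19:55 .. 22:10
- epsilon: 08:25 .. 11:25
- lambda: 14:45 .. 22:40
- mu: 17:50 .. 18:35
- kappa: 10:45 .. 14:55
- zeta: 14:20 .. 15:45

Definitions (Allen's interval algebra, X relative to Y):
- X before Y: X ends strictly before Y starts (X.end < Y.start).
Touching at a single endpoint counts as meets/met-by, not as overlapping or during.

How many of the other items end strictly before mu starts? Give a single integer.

Target mu = [17:50, 18:35].
alpha [21:50, 22:50] → after → no.
beta [10:00, 15:25] → before → counts.
delta [19:55, 22:10] → after → no.
epsilon [08:25, 11:25] → before → counts.
eta [09:30, 10:00] → before → counts.
gamma [12:20, 17:10] → before → counts.
kappa [10:45, 14:55] → before → counts.
lambda [14:45, 22:40] → contains → no.
zeta [14:20, 15:45] → before → counts.
Total: 6.

6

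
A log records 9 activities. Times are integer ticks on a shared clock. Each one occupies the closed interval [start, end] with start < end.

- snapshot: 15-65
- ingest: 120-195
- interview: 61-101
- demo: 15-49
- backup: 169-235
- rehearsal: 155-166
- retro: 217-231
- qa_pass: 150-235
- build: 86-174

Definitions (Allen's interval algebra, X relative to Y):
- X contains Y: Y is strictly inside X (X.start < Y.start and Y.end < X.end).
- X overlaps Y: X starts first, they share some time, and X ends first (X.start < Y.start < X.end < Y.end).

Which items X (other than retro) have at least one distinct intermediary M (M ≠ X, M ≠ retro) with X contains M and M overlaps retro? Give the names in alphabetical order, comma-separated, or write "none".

none

Target retro = [217, 231].
Intermediaries M with M overlaps retro: none.
Union: none.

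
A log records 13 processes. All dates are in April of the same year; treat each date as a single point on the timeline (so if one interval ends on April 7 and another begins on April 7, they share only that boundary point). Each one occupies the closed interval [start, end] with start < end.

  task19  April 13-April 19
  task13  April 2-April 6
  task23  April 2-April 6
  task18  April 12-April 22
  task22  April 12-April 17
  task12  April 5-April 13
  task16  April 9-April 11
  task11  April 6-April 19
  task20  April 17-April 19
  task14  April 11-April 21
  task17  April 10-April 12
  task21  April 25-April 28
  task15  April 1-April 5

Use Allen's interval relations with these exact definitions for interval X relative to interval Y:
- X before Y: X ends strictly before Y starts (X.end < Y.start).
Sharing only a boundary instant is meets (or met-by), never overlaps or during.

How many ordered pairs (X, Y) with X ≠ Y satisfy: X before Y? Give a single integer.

Checking all 156 ordered pairs for relation 'before'; matching pairs in alphabetical order:
(task11, task21): task11 before task21 ✓
(task12, task20): task12 before task20 ✓
(task12, task21): task12 before task21 ✓
(task13, task14): task13 before task14 ✓
(task13, task16): task13 before task16 ✓
(task13, task17): task13 before task17 ✓
(task13, task18): task13 before task18 ✓
(task13, task19): task13 before task19 ✓
(task13, task20): task13 before task20 ✓
(task13, task21): task13 before task21 ✓
(task13, task22): task13 before task22 ✓
(task14, task21): task14 before task21 ✓
(task15, task11): task15 before task11 ✓
(task15, task14): task15 before task14 ✓
(task15, task16): task15 before task16 ✓
(task15, task17): task15 before task17 ✓
(task15, task18): task15 before task18 ✓
(task15, task19): task15 before task19 ✓
(task15, task20): task15 before task20 ✓
(task15, task21): task15 before task21 ✓
(task15, task22): task15 before task22 ✓
(task16, task18): task16 before task18 ✓
(task16, task19): task16 before task19 ✓
(task16, task20): task16 before task20 ✓
... plus 17 further pairs not listed.
Count: 41.

41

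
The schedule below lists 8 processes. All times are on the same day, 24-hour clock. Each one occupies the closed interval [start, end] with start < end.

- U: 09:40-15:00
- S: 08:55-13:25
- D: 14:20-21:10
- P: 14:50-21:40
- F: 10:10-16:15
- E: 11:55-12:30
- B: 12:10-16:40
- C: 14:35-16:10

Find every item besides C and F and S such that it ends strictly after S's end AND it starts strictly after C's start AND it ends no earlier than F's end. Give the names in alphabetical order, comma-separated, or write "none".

P

Conditions: its end is strictly after S's end (X.end > 13:25) AND its start is strictly after C's start (X.start > 14:35) AND its end is no earlier than F's end (X.end >= 16:15).
B: end 16:40 > 13:25? ✓; start 12:10 > 14:35? ✗; end 16:40 >= 16:15? ✓ → no.
D: end 21:10 > 13:25? ✓; start 14:20 > 14:35? ✗; end 21:10 >= 16:15? ✓ → no.
E: end 12:30 > 13:25? ✗; start 11:55 > 14:35? ✗; end 12:30 >= 16:15? ✗ → no.
P: end 21:40 > 13:25? ✓; start 14:50 > 14:35? ✓; end 21:40 >= 16:15? ✓ → yes.
U: end 15:00 > 13:25? ✓; start 09:40 > 14:35? ✗; end 15:00 >= 16:15? ✗ → no.
Result: P.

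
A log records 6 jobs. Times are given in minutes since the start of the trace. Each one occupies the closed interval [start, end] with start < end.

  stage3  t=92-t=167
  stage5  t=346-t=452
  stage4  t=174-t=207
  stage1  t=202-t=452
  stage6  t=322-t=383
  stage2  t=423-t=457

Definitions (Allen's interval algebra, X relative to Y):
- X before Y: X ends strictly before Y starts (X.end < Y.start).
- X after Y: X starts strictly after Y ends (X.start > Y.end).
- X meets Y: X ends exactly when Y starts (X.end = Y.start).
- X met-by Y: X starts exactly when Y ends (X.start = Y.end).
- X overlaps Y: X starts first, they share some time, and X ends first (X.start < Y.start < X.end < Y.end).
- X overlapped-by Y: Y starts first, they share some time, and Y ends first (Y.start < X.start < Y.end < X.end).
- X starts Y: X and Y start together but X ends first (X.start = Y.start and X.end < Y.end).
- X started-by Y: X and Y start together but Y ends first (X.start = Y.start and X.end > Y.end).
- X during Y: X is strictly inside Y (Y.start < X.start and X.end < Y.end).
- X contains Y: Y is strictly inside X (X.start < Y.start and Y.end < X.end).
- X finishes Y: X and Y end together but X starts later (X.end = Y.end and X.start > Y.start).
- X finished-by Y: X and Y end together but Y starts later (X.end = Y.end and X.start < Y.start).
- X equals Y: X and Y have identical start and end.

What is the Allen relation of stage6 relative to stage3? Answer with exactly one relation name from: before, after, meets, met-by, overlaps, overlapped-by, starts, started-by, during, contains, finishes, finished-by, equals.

stage6 = [t=322, t=383]; stage3 = [t=92, t=167].
Compare endpoints: stage6.start > stage3.start, stage6.start > stage3.end, stage6.end > stage3.start, stage6.end > stage3.end.
That pattern is 'after'.

after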